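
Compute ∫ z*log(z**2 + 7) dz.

z**2*log(z**2 + 7)/2 - z**2/2 + 7*log(z**2 + 7)/2 + C

Let u = z**2 + 7, so du = (2*z) dz.
The integral becomes (1/2)·∫ log(u) du; integrate by parts with u′=log(u), dv′=du.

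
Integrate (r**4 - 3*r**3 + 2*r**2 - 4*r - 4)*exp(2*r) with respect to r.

Use integration by parts with u = r**4 - 3*r**3 + 2*r**2 - 4*r - 4, dv = exp(2*r) dr, so v = exp(2*r)/2.
Apply parts 4 times (tabular method): alternate signs, differentiate u down to 0, integrate dv up.

(4*r**4 - 20*r**3 + 38*r**2 - 54*r + 11)*exp(2*r)/8 + C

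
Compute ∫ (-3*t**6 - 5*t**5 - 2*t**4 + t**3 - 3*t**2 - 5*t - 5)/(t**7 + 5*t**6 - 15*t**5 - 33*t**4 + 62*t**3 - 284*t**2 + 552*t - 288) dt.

Factor the denominator: (t - 3)*(t - 1)**2*(t + 4)*(t + 6)*(t**2 + 4).
Partial-fraction decomposition: -(5799*t + 4514)/(26000*(t**2 + 4)) - 103979/(35280*(t + 6)) + 1111/(1000*(t + 4)) + 939/(6125*(t - 1)) + 11/(175*(t - 1)**2) - 128/(117*(t - 3)).
Integrate each term; A/(t−a) gives A·log|t−a|; the (Bt+D)/(t²+p²) term gives a log and an atan.

-128*log(t - 3)/117 + 939*log(t - 1)/6125 + 1111*log(t + 4)/1000 - 103979*log(t + 6)/35280 - 5799*log(t**2 + 4)/52000 - 2257*atan(t/2)/26000 - 11/(175*t - 175) + C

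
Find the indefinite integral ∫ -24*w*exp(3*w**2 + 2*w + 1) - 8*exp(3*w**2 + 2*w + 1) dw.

-4*exp(3*w**2 + 2*w + 1) + C

Let u = 3*w**2 + 2*w + 1, so du = (6*w + 2) dw.
Rewriting, the integral becomes -4·∫ e^u du = -4·e^u.
Substituting back, u = 3*w**2 + 2*w + 1.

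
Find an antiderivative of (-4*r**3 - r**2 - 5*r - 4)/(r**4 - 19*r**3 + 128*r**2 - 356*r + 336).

Factor the denominator: (r - 7)*(r - 6)*(r - 4)*(r - 2).
Partial-fraction decomposition: 5/(4*(r - 2)) - 74/(3*(r - 4)) + 467/(4*(r - 6)) - 292/(3*(r - 7)).
Integrate each term: A/(r−a) contributes A·log|r−a|.

-292*log(r - 7)/3 + 467*log(r - 6)/4 - 74*log(r - 4)/3 + 5*log(r - 2)/4 + C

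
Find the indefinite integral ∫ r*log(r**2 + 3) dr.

Let u = r**2 + 3, so du = (2*r) dr.
The integral becomes (1/2)·∫ log(u) du; integrate by parts with u′=log(u), dv′=du.

r**2*log(r**2 + 3)/2 - r**2/2 + 3*log(r**2 + 3)/2 + C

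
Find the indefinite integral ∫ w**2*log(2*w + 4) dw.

w**3*log(2*w + 4)/3 - w**3/9 + w**2/3 - 4*w/3 + 8*log(w + 2)/3 + C

Use integration by parts with u = log(2*w + 4), dv = w**2 dw.
Then du = 2/(2*w + 4) dw and v = w**3/3.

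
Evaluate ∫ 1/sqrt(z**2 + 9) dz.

log(z + sqrt(z**2 + 9)) + C

Substitute z = 3·tan(θ), so dz = 3·sec(θ)^2 dθ and the radical becomes sqrt(z**2 + 9) = 3·sec(θ) by the Pythagorean identity.
Integrate the resulting trig expression in θ, then back-substitute tan(θ) = z/3, sec(θ) = sqrt(z**2 + 9)/3 (absorbing any constant into C).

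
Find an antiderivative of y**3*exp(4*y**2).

Let u = y², du = 2y dy; rewrite as (1/2)∫ u^1·exp(4u) du.
Now integrate by parts 1 time.

(4*y**2 - 1)*exp(4*y**2)/32 + C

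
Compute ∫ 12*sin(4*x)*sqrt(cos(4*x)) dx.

Let u = cos(4*x), so du = (-4*sin(4*x)) dx.
Rewriting, the integral becomes -3·∫ √u du = -3·(2/3)u^(3/2).
Substituting back, u = cos(4*x).

-2*cos(4*x)**(3/2) + C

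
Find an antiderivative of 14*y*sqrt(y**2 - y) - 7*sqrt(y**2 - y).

Let u = y**2 - y, so du = (2*y - 1) dy.
Rewriting, the integral becomes 7·∫ √u du = 7·(2/3)u^(3/2).
Substituting back, u = y**2 - y.

14*(y**2 - y)**(3/2)/3 + C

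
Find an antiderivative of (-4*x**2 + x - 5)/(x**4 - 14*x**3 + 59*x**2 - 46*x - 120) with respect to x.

-143*log(x - 6)/14 + 50*log(x - 5)/3 - 13*log(x - 4)/2 + log(x + 1)/21 + C

Factor the denominator: (x - 6)*(x - 5)*(x - 4)*(x + 1).
Partial-fraction decomposition: 1/(21*(x + 1)) - 13/(2*(x - 4)) + 50/(3*(x - 5)) - 143/(14*(x - 6)).
Integrate each term: A/(x−a) contributes A·log|x−a|.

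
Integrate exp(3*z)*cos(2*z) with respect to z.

Let I denote the integral. Integrate by parts with u = cos(2*z), dv = exp(3*z) dz, so v = exp(3*z)/3: I = exp(3*z)*cos(2*z)/3 + (2/3)·∫ exp(3*z)*sin(2*z) dz.
Apply parts again with u = sin(2*z), dv = exp(3*z) dz: ∫ exp(3*z)*sin(2*z) dz = exp(3*z)*sin(2*z)/3 − (2/3)·I. Substituting back brings back I: I = 2*exp(3*z)*sin(2*z)/9 + exp(3*z)*cos(2*z)/3 − (4/9)·I.
Solving for I: (1 + 4/9)·I equals the remaining terms, so I = (9/13)·(2*exp(3*z)*sin(2*z)/9 + exp(3*z)*cos(2*z)/3).

2*exp(3*z)*sin(2*z)/13 + 3*exp(3*z)*cos(2*z)/13 + C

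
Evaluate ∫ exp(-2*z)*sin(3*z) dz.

Let I denote the integral. Integrate by parts with u = sin(3*z), dv = exp(-2*z) dz, so v = -exp(-2*z)/2: I = -exp(-2*z)*sin(3*z)/2 + (3/2)·∫ exp(-2*z)*cos(3*z) dz.
Apply parts again with u = cos(3*z), dv = exp(-2*z) dz: ∫ exp(-2*z)*cos(3*z) dz = -exp(-2*z)*cos(3*z)/2 − (3/2)·I. Substituting back brings back I: I = -exp(-2*z)*sin(3*z)/2 - 3*exp(-2*z)*cos(3*z)/4 − (9/4)·I.
Solving for I: (1 + 9/4)·I equals the remaining terms, so I = (4/13)·(-exp(-2*z)*sin(3*z)/2 - 3*exp(-2*z)*cos(3*z)/4).

-2*exp(-2*z)*sin(3*z)/13 - 3*exp(-2*z)*cos(3*z)/13 + C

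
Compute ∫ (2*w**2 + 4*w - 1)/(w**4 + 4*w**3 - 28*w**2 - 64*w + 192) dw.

Factor the denominator: (w - 4)*(w - 2)*(w + 4)*(w + 6).
Partial-fraction decomposition: -47/(160*(w + 6)) + 5/(32*(w + 4)) - 5/(32*(w - 2)) + 47/(160*(w - 4)).
Integrate each term: A/(w−a) contributes A·log|w−a|.

47*log(w - 4)/160 - 5*log(w - 2)/32 + 5*log(w + 4)/32 - 47*log(w + 6)/160 + C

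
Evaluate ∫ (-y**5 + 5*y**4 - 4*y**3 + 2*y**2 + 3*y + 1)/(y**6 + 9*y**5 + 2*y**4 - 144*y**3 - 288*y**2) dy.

-5*log(y)/576 + 9*log(y - 4)/1792 - 766*log(y + 3)/189 + 2581*log(y + 4)/256 - 3035*log(y + 6)/432 + 1/(288*y) + C

Factor the denominator: y**2*(y - 4)*(y + 3)*(y + 4)*(y + 6).
Partial-fraction decomposition: -3035/(432*(y + 6)) + 2581/(256*(y + 4)) - 766/(189*(y + 3)) + 9/(1792*(y - 4)) - 5/(576*y) - 1/(288*y**2).
Integrate each term; A/(y−a) gives A·log|y−a|; A/(y−a)² gives −A/(y−a).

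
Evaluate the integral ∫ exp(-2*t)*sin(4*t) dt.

-exp(-2*t)*sin(4*t)/10 - exp(-2*t)*cos(4*t)/5 + C

Let I denote the integral. Integrate by parts with u = sin(4*t), dv = exp(-2*t) dt, so v = -exp(-2*t)/2: I = -exp(-2*t)*sin(4*t)/2 + 2·∫ exp(-2*t)*cos(4*t) dt.
Apply parts again with u = cos(4*t), dv = exp(-2*t) dt: ∫ exp(-2*t)*cos(4*t) dt = -exp(-2*t)*cos(4*t)/2 − 2·I. Substituting back brings back I: I = -exp(-2*t)*sin(4*t)/2 - exp(-2*t)*cos(4*t) − 4·I.
Solving for I: (1 + 4)·I equals the remaining terms, so I = (1/5)·(-exp(-2*t)*sin(4*t)/2 - exp(-2*t)*cos(4*t)).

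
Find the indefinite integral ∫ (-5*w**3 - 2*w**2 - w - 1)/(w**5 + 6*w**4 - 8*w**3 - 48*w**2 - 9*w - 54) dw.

-157*log(w - 3)/540 - 119*log(w + 3)/180 + 1013*log(w + 6)/999 - 23*log(w**2 + 1)/740 - atan(w)/37 + C

Factor the denominator: (w - 3)*(w + 3)*(w + 6)*(w**2 + 1).
Partial-fraction decomposition: -(23*w + 10)/(370*(w**2 + 1)) + 1013/(999*(w + 6)) - 119/(180*(w + 3)) - 157/(540*(w - 3)).
Integrate each term; A/(w−a) gives A·log|w−a|; the (Bw+D)/(w²+p²) term gives a log and an atan.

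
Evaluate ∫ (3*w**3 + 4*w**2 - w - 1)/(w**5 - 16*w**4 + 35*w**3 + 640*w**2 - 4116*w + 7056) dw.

Factor the denominator: (w - 7)*(w - 6)**2*(w - 4)*(w + 7).
Partial-fraction decomposition: -827/(26026*(w + 7)) - 251/(132*(w - 4)) - 18281/(676*(w - 6)) - 785/(26*(w - 6)**2) + 1217/(42*(w - 7)).
Integrate each term; A/(w−a) gives A·log|w−a|; A/(w−a)² gives −A/(w−a).

1217*log(w - 7)/42 - 18281*log(w - 6)/676 - 251*log(w - 4)/132 - 827*log(w + 7)/26026 + 785/(26*w - 156) + C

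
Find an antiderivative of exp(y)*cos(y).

exp(y)*sin(y)/2 + exp(y)*cos(y)/2 + C

Let I denote the integral. Integrate by parts with u = cos(y), dv = exp(y) dy, so v = exp(y): I = exp(y)*cos(y) + ∫ exp(y)*sin(y) dy.
Apply parts again with u = sin(y), dv = exp(y) dy: ∫ exp(y)*sin(y) dy = exp(y)*sin(y) − I. Substituting back brings back I: I = exp(y)*sin(y) + exp(y)*cos(y) − I.
Solving for I: (1 + 1)·I equals the remaining terms, so I = (1/2)·(exp(y)*sin(y) + exp(y)*cos(y)).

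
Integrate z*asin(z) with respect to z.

Use integration by parts with u = arcsin(z), dv = z dz.
Then du = 1/sqrt(-z**2 + 1) dz.

z**2*asin(z)/2 + z*sqrt(-z**2 + 1)/4 - asin(z)/4 + C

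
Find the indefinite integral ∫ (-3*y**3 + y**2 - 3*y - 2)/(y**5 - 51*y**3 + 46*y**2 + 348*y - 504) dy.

-79*log(y - 6)/234 + 749*log(y - 2)/4050 - 97*log(y + 3)/900 + 1097*log(y + 7)/4212 - 7/(45*y - 90) + C

Factor the denominator: (y - 6)*(y - 2)**2*(y + 3)*(y + 7).
Partial-fraction decomposition: 1097/(4212*(y + 7)) - 97/(900*(y + 3)) + 749/(4050*(y - 2)) + 7/(45*(y - 2)**2) - 79/(234*(y - 6)).
Integrate each term; A/(y−a) gives A·log|y−a|; A/(y−a)² gives −A/(y−a).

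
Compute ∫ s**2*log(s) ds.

s**3*log(s)/3 - s**3/9 + C

Use integration by parts with u = log(s), dv = s**2 ds.
Then du = 1/s ds and v = s**3/3.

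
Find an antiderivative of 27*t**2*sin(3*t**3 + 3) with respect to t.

-3*cos(3*t**3 + 3) + C

Let u = 3*t**3 + 3, so du = (9*t**2) dt.
Rewriting, the integral becomes 3·∫ sin(u) du = 3·-cos(u).
Substituting back, u = 3*t**3 + 3.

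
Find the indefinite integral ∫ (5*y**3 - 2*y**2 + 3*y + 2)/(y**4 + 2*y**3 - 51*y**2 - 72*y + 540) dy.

Factor the denominator: (y - 6)*(y - 3)*(y + 5)*(y + 6).
Partial-fraction decomposition: 292/(27*(y + 6)) - 86/(11*(y + 5)) - 16/(27*(y - 3)) + 257/(99*(y - 6)).
Integrate each term: A/(y−a) contributes A·log|y−a|.

257*log(y - 6)/99 - 16*log(y - 3)/27 - 86*log(y + 5)/11 + 292*log(y + 6)/27 + C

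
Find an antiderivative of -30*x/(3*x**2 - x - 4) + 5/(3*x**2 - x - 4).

Let u = 3*x**2 - x - 4, so du = (6*x - 1) dx.
Rewriting, the integral becomes -5·∫ 1/u du = -5·log(u).
Substituting back, u = 3*x**2 - x - 4.

-5*log(3*x**2 - x - 4) + C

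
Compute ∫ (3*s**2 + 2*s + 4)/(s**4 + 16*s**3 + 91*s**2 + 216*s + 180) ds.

log(s + 2) - 25*log(s + 3)/6 + 23*log(s + 5)/2 - 25*log(s + 6)/3 + C

Factor the denominator: (s + 2)*(s + 3)*(s + 5)*(s + 6).
Partial-fraction decomposition: -25/(3*(s + 6)) + 23/(2*(s + 5)) - 25/(6*(s + 3)) + 1/(s + 2).
Integrate each term: A/(s−a) contributes A·log|s−a|.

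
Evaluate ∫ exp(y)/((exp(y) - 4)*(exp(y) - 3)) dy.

log(exp(y) - 4) - log(exp(y) - 3) + C

Let u = e^y, du = e^y dy.
The integral becomes ∫ du/((u-4)(u-3)); decompose into partial fractions.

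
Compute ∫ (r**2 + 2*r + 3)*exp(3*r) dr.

(9*r**2 + 12*r + 23)*exp(3*r)/27 + C

Use integration by parts with u = r**2 + 2*r + 3, dv = exp(3*r) dr, so v = exp(3*r)/3.
Apply parts 2 times (tabular method): alternate signs, differentiate u down to 0, integrate dv up.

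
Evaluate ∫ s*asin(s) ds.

s**2*asin(s)/2 + s*sqrt(-s**2 + 1)/4 - asin(s)/4 + C

Use integration by parts with u = arcsin(s), dv = s ds.
Then du = 1/sqrt(-s**2 + 1) ds.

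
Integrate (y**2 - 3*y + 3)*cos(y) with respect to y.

y**2*sin(y) - 3*y*sin(y) + 2*y*cos(y) + sin(y) - 3*cos(y) + C

Use integration by parts with u = y**2 - 3*y + 3, dv = cos(y) dy, so v = sin(y).
Apply parts 2 times (tabular method): alternate signs, differentiate u down to 0, integrate dv up.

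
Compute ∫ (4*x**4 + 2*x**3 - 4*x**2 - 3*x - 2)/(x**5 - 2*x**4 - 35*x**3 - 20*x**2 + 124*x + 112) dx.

Factor the denominator: (x - 7)*(x - 2)*(x + 1)*(x + 2)*(x + 4).
Partial-fraction decomposition: 421/(198*(x + 4)) - 1/(2*(x + 2)) - 1/(72*(x + 1)) - 7/(45*(x - 2)) + 1119/(440*(x - 7)).
Integrate each term: A/(x−a) contributes A·log|x−a|.

1119*log(x - 7)/440 - 7*log(x - 2)/45 - log(x + 1)/72 - log(x + 2)/2 + 421*log(x + 4)/198 + C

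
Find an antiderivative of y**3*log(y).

Use integration by parts with u = log(y), dv = y**3 dy.
Then du = 1/y dy and v = y**4/4.

y**4*log(y)/4 - y**4/16 + C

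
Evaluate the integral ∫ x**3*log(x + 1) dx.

Use integration by parts with u = log(x + 1), dv = x**3 dx.
Then du = 1/(x + 1) dx and v = x**4/4.

x**4*log(x + 1)/4 - x**4/16 + x**3/12 - x**2/8 + x/4 - log(x + 1)/4 + C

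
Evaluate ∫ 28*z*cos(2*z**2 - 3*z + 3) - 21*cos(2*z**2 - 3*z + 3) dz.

7*sin(2*z**2 - 3*z + 3) + C

Let u = 2*z**2 - 3*z + 3, so du = (4*z - 3) dz.
Rewriting, the integral becomes 7·∫ cos(u) du = 7·sin(u).
Substituting back, u = 2*z**2 - 3*z + 3.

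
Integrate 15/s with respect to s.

15*log(s) + C

Let u = s**3, so du = (3*s**2) ds.
Rewriting, the integral becomes 5·∫ 1/u du = 5·log(u).
Substituting back, u = s**3.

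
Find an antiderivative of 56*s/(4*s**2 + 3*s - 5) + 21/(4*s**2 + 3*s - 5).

7*log(4*s**2 + 3*s - 5) + C

Let u = 4*s**2 + 3*s - 5, so du = (8*s + 3) ds.
Rewriting, the integral becomes 7·∫ 1/u du = 7·log(u).
Substituting back, u = 4*s**2 + 3*s - 5.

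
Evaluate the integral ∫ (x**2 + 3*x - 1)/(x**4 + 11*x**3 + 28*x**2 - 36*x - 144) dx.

3*log(x - 2)/80 + log(x + 3)/15 + log(x + 4)/4 - 17*log(x + 6)/48 + C

Factor the denominator: (x - 2)*(x + 3)*(x + 4)*(x + 6).
Partial-fraction decomposition: -17/(48*(x + 6)) + 1/(4*(x + 4)) + 1/(15*(x + 3)) + 3/(80*(x - 2)).
Integrate each term: A/(x−a) contributes A·log|x−a|.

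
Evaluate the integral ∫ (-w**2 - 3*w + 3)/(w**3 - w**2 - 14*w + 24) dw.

Factor the denominator: (w - 3)*(w - 2)*(w + 4).
Partial-fraction decomposition: -1/(42*(w + 4)) + 7/(6*(w - 2)) - 15/(7*(w - 3)).
Integrate each term: A/(w−a) contributes A·log|w−a|.

-15*log(w - 3)/7 + 7*log(w - 2)/6 - log(w + 4)/42 + C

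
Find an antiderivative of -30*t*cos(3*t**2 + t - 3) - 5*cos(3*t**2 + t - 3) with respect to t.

Let u = 3*t**2 + t - 3, so du = (6*t + 1) dt.
Rewriting, the integral becomes -5·∫ cos(u) du = -5·sin(u).
Substituting back, u = 3*t**2 + t - 3.

-5*sin(3*t**2 + t - 3) + C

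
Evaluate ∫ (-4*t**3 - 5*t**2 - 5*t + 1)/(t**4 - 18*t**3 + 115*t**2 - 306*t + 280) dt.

-1651*log(t - 7)/30 + 649*log(t - 5)/6 - 355*log(t - 4)/6 + 61*log(t - 2)/30 + C

Factor the denominator: (t - 7)*(t - 5)*(t - 4)*(t - 2).
Partial-fraction decomposition: 61/(30*(t - 2)) - 355/(6*(t - 4)) + 649/(6*(t - 5)) - 1651/(30*(t - 7)).
Integrate each term: A/(t−a) contributes A·log|t−a|.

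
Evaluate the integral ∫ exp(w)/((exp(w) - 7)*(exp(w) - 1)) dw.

Let u = e^w, du = e^w dw.
The integral becomes ∫ du/((u-7)(u-1)); decompose into partial fractions.

log(exp(w) - 7)/6 - log(exp(w) - 1)/6 + C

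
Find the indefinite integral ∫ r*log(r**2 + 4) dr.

r**2*log(r**2 + 4)/2 - r**2/2 + 2*log(r**2 + 4) + C

Let u = r**2 + 4, so du = (2*r) dr.
The integral becomes (1/2)·∫ log(u) du; integrate by parts with u′=log(u), dv′=du.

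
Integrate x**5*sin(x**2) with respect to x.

-x**4*cos(x**2)/2 + x**2*sin(x**2) + cos(x**2) + C

Let u = x², du = 2x dx; rewrite as (1/2)∫ u^2·sin(1u) du.
Now integrate by parts 2 times.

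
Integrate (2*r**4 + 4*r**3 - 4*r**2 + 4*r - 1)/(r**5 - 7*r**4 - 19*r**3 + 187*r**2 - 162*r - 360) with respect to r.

Factor the denominator: (r - 6)*(r - 4)*(r - 3)*(r + 1)*(r + 5).
Partial-fraction decomposition: 629/(3168*(r + 5)) + 11/(560*(r + 1)) + 245/(96*(r - 3)) - 719/(90*(r - 4)) + 3335/(462*(r - 6)).
Integrate each term: A/(r−a) contributes A·log|r−a|.

3335*log(r - 6)/462 - 719*log(r - 4)/90 + 245*log(r - 3)/96 + 11*log(r + 1)/560 + 629*log(r + 5)/3168 + C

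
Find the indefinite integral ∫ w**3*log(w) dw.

w**4*log(w)/4 - w**4/16 + C

Use integration by parts with u = log(w), dv = w**3 dw.
Then du = 1/w dw and v = w**4/4.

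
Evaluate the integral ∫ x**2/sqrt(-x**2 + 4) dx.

Substitute x = 2·sin(θ), so dx = 2·cos(θ) dθ and the radical becomes sqrt(-x**2 + 4) = 2·cos(θ) by the Pythagorean identity.
Integrate the resulting trig expression in θ, then back-substitute θ = asin(x/2), sin(θ) = x/2, cos(θ) = sqrt(-x**2 + 4)/2 (absorbing any constant into C).

-x*sqrt(-x**2 + 4)/2 + 2*asin(x/2) + C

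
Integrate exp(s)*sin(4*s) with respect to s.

Let I denote the integral. Integrate by parts with u = sin(4*s), dv = exp(s) ds, so v = exp(s): I = exp(s)*sin(4*s) − 4·∫ exp(s)*cos(4*s) ds.
Apply parts again with u = cos(4*s), dv = exp(s) ds: ∫ exp(s)*cos(4*s) ds = exp(s)*cos(4*s) + 4·I. Substituting back brings back I: I = exp(s)*sin(4*s) - 4*exp(s)*cos(4*s) − 16·I.
Solving for I: (1 + 16)·I equals the remaining terms, so I = (1/17)·(exp(s)*sin(4*s) - 4*exp(s)*cos(4*s)).

exp(s)*sin(4*s)/17 - 4*exp(s)*cos(4*s)/17 + C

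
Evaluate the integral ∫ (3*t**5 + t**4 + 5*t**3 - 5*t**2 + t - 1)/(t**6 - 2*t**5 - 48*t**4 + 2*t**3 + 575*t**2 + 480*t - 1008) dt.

27149*log(t - 7)/9900 - 3571*log(t - 4)/3528 + log(t - 1)/360 - 59323*log(t + 3)/9800 + 3221*log(t + 4)/440 - 104/(35*t + 105) + C

Factor the denominator: (t - 7)*(t - 4)*(t - 1)*(t + 3)**2*(t + 4).
Partial-fraction decomposition: 3221/(440*(t + 4)) - 59323/(9800*(t + 3)) + 104/(35*(t + 3)**2) + 1/(360*(t - 1)) - 3571/(3528*(t - 4)) + 27149/(9900*(t - 7)).
Integrate each term; A/(t−a) gives A·log|t−a|; A/(t−a)² gives −A/(t−a).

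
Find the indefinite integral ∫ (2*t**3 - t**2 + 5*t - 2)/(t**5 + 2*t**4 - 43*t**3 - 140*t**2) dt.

-393*log(t)/9800 + 335*log(t - 7)/3234 + 83*log(t + 4)/88 - 151*log(t + 5)/150 - 1/(70*t) + C

Factor the denominator: t**2*(t - 7)*(t + 4)*(t + 5).
Partial-fraction decomposition: -151/(150*(t + 5)) + 83/(88*(t + 4)) + 335/(3234*(t - 7)) - 393/(9800*t) + 1/(70*t**2).
Integrate each term; A/(t−a) gives A·log|t−a|; A/(t−a)² gives −A/(t−a).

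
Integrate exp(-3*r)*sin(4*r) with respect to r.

Let I denote the integral. Integrate by parts with u = sin(4*r), dv = exp(-3*r) dr, so v = -exp(-3*r)/3: I = -exp(-3*r)*sin(4*r)/3 + (4/3)·∫ exp(-3*r)*cos(4*r) dr.
Apply parts again with u = cos(4*r), dv = exp(-3*r) dr: ∫ exp(-3*r)*cos(4*r) dr = -exp(-3*r)*cos(4*r)/3 − (4/3)·I. Substituting back brings back I: I = -exp(-3*r)*sin(4*r)/3 - 4*exp(-3*r)*cos(4*r)/9 − (16/9)·I.
Solving for I: (1 + 16/9)·I equals the remaining terms, so I = (9/25)·(-exp(-3*r)*sin(4*r)/3 - 4*exp(-3*r)*cos(4*r)/9).

-3*exp(-3*r)*sin(4*r)/25 - 4*exp(-3*r)*cos(4*r)/25 + C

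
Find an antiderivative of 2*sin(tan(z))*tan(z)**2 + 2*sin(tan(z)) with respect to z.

Let u = tan(z), so du = (tan(z)**2 + 1) dz.
Rewriting, the integral becomes 2·∫ sin(u) du = 2·-cos(u).
Substituting back, u = tan(z).

-2*cos(tan(z)) + C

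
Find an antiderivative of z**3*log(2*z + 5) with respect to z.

Use integration by parts with u = log(2*z + 5), dv = z**3 dz.
Then du = 2/(2*z + 5) dz and v = z**4/4.

z**4*log(2*z + 5)/4 - z**4/16 + 5*z**3/24 - 25*z**2/32 + 125*z/32 - 625*log(2*z + 5)/64 + C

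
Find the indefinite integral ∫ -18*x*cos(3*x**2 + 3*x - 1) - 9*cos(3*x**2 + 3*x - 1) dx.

-3*sin(3*x**2 + 3*x - 1) + C

Let u = 3*x**2 + 3*x - 1, so du = (6*x + 3) dx.
Rewriting, the integral becomes -3·∫ cos(u) du = -3·sin(u).
Substituting back, u = 3*x**2 + 3*x - 1.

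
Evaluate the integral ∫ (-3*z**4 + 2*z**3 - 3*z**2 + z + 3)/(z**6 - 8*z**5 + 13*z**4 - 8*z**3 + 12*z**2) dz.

log(z)/4 - 395*log(z - 6)/592 + 39*log(z - 2)/80 - 13*log(z**2 + 1)/370 - 41*atan(z)/185 - 1/(4*z) + C

Factor the denominator: z**2*(z - 6)*(z - 2)*(z**2 + 1).
Partial-fraction decomposition: -(13*z + 41)/(185*(z**2 + 1)) + 39/(80*(z - 2)) - 395/(592*(z - 6)) + 1/(4*z) + 1/(4*z**2).
Integrate each term; A/(z−a) gives A·log|z−a|; the (Bz+D)/(z²+p²) term gives a log and an atan.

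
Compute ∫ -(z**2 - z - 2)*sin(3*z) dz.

z**2*cos(3*z)/3 - 2*z*sin(3*z)/9 - z*cos(3*z)/3 + sin(3*z)/9 - 20*cos(3*z)/27 + C

Use integration by parts with u = z**2 - z - 2, dv = -sin(3*z) dz, so v = cos(3*z)/3.
Apply parts 2 times (tabular method): alternate signs, differentiate u down to 0, integrate dv up.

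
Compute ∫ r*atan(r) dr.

r**2*atan(r)/2 - r/2 + atan(r)/2 + C

Use integration by parts with u = arctan(r), dv = r dr.
Then du = 1/(r**2 + 1) dr.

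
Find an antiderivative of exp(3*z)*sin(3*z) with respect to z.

Let I denote the integral. Integrate by parts with u = sin(3*z), dv = exp(3*z) dz, so v = exp(3*z)/3: I = exp(3*z)*sin(3*z)/3 − ∫ exp(3*z)*cos(3*z) dz.
Apply parts again with u = cos(3*z), dv = exp(3*z) dz: ∫ exp(3*z)*cos(3*z) dz = exp(3*z)*cos(3*z)/3 + I. Substituting back brings back I: I = exp(3*z)*sin(3*z)/3 - exp(3*z)*cos(3*z)/3 − I.
Solving for I: (1 + 1)·I equals the remaining terms, so I = (1/2)·(exp(3*z)*sin(3*z)/3 - exp(3*z)*cos(3*z)/3).

exp(3*z)*sin(3*z)/6 - exp(3*z)*cos(3*z)/6 + C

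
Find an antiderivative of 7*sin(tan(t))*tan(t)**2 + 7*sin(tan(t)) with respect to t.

-7*cos(tan(t)) + C

Let u = tan(t), so du = (tan(t)**2 + 1) dt.
Rewriting, the integral becomes 7·∫ sin(u) du = 7·-cos(u).
Substituting back, u = tan(t).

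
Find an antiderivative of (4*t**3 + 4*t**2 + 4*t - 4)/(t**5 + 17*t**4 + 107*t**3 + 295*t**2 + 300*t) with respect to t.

Factor the denominator: t*(t + 3)*(t + 4)*(t + 5)**2.
Partial-fraction decomposition: 1142/(25*(t + 5)) + 212/(5*(t + 5)**2) - 53/(t + 4) + 22/(3*(t + 3)) - 1/(75*t).
Integrate each term; A/(t−a) gives A·log|t−a|; A/(t−a)² gives −A/(t−a).

-log(t)/75 + 22*log(t + 3)/3 - 53*log(t + 4) + 1142*log(t + 5)/25 - 212/(5*t + 25) + C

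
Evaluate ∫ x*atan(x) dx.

x**2*atan(x)/2 - x/2 + atan(x)/2 + C

Use integration by parts with u = arctan(x), dv = x dx.
Then du = 1/(x**2 + 1) dx.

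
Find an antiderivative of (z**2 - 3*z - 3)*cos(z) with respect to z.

z**2*sin(z) - 3*z*sin(z) + 2*z*cos(z) - 5*sin(z) - 3*cos(z) + C

Use integration by parts with u = z**2 - 3*z - 3, dv = cos(z) dz, so v = sin(z).
Apply parts 2 times (tabular method): alternate signs, differentiate u down to 0, integrate dv up.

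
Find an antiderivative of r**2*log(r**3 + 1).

Let u = r**3 + 1, so du = (3*r**2) dr.
The integral becomes (1/3)·∫ log(u) du; integrate by parts with u′=log(u), dv′=du.

r**3*log(r**3 + 1)/3 - r**3/3 + log(r**3 + 1)/3 + C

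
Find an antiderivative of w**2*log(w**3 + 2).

w**3*log(w**3 + 2)/3 - w**3/3 + 2*log(w**3 + 2)/3 + C

Let u = w**3 + 2, so du = (3*w**2) dw.
The integral becomes (1/3)·∫ log(u) du; integrate by parts with u′=log(u), dv′=du.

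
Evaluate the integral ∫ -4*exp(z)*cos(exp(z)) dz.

Let u = exp(z), so du = (exp(z)) dz.
Rewriting, the integral becomes -4·∫ cos(u) du = -4·sin(u).
Substituting back, u = exp(z).

-4*sin(exp(z)) + C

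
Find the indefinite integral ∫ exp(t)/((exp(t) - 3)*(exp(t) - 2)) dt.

Let u = e^t, du = e^t dt.
The integral becomes ∫ du/((u-2)(u-3)); decompose into partial fractions.

log(exp(t) - 3) - log(exp(t) - 2) + C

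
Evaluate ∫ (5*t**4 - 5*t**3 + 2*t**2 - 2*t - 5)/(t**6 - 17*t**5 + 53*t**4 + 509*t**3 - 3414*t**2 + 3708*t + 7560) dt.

Factor the denominator: (t - 7)*(t - 6)**2*(t - 5)*(t + 1)*(t + 6).
Partial-fraction decomposition: -7639/(102960*(t + 6)) + 3/(3920*(t + 1)) - 845/(44*(t - 5)) - 215723/(7056*(t - 6)) - 5455/(84*(t - 6)**2) + 10369/(208*(t - 7)).
Integrate each term; A/(t−a) gives A·log|t−a|; A/(t−a)² gives −A/(t−a).

10369*log(t - 7)/208 - 215723*log(t - 6)/7056 - 845*log(t - 5)/44 + 3*log(t + 1)/3920 - 7639*log(t + 6)/102960 + 5455/(84*t - 504) + C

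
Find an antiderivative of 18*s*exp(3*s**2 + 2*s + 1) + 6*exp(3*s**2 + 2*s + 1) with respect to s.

Let u = 3*s**2 + 2*s + 1, so du = (6*s + 2) ds.
Rewriting, the integral becomes 3·∫ e^u du = 3·e^u.
Substituting back, u = 3*s**2 + 2*s + 1.

3*exp(3*s**2 + 2*s + 1) + C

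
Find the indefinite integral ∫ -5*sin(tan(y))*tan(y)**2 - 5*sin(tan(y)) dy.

Let u = tan(y), so du = (tan(y)**2 + 1) dy.
Rewriting, the integral becomes -5·∫ sin(u) du = -5·-cos(u).
Substituting back, u = tan(y).

5*cos(tan(y)) + C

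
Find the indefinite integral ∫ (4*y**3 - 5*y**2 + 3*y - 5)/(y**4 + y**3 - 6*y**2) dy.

Factor the denominator: y**2*(y - 2)*(y + 3).
Partial-fraction decomposition: 167/(45*(y + 3)) + 13/(20*(y - 2)) - 13/(36*y) + 5/(6*y**2).
Integrate each term; A/(y−a) gives A·log|y−a|; A/(y−a)² gives −A/(y−a).

-13*log(y)/36 + 13*log(y - 2)/20 + 167*log(y + 3)/45 - 5/(6*y) + C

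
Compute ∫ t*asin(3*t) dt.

Use integration by parts with u = arcsin(3*t), dv = t dt.
Then du = 3/sqrt(-9*t**2 + 1) dt.

t**2*asin(3*t)/2 + t*sqrt(-9*t**2 + 1)/12 - asin(3*t)/36 + C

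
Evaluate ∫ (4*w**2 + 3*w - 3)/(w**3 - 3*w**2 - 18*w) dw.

Factor the denominator: w*(w - 6)*(w + 3).
Partial-fraction decomposition: 8/(9*(w + 3)) + 53/(18*(w - 6)) + 1/(6*w).
Integrate each term: A/(w−a) contributes A·log|w−a|.

log(w)/6 + 53*log(w - 6)/18 + 8*log(w + 3)/9 + C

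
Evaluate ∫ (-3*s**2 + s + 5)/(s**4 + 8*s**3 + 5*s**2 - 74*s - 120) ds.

-19*log(s - 3)/280 + 3*log(s + 2)/10 - 47*log(s + 4)/14 + 25*log(s + 5)/8 + C

Factor the denominator: (s - 3)*(s + 2)*(s + 4)*(s + 5).
Partial-fraction decomposition: 25/(8*(s + 5)) - 47/(14*(s + 4)) + 3/(10*(s + 2)) - 19/(280*(s - 3)).
Integrate each term: A/(s−a) contributes A·log|s−a|.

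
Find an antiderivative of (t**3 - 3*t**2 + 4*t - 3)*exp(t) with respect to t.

(t**3 - 6*t**2 + 16*t - 19)*exp(t) + C

Use integration by parts with u = t**3 - 3*t**2 + 4*t - 3, dv = exp(t) dt, so v = exp(t).
Apply parts 3 times (tabular method): alternate signs, differentiate u down to 0, integrate dv up.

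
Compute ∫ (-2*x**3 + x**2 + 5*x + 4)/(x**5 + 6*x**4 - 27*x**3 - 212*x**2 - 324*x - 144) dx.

-181*log(x - 6)/2940 + 397*log(x + 1)/11025 - 32*log(x + 4)/45 + 221*log(x + 6)/300 + 2/(105*x + 105) + C

Factor the denominator: (x - 6)*(x + 1)**2*(x + 4)*(x + 6).
Partial-fraction decomposition: 221/(300*(x + 6)) - 32/(45*(x + 4)) + 397/(11025*(x + 1)) - 2/(105*(x + 1)**2) - 181/(2940*(x - 6)).
Integrate each term; A/(x−a) gives A·log|x−a|; A/(x−a)² gives −A/(x−a).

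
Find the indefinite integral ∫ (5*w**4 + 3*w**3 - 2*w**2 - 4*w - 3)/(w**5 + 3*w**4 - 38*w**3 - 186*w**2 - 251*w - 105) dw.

2581*log(w - 7)/1536 + 93*log(w + 1)/512 - 63*log(w + 3)/16 + 2717*log(w + 5)/384 + 1/(64*w + 64) + C

Factor the denominator: (w - 7)*(w + 1)**2*(w + 3)*(w + 5).
Partial-fraction decomposition: 2717/(384*(w + 5)) - 63/(16*(w + 3)) + 93/(512*(w + 1)) - 1/(64*(w + 1)**2) + 2581/(1536*(w - 7)).
Integrate each term; A/(w−a) gives A·log|w−a|; A/(w−a)² gives −A/(w−a).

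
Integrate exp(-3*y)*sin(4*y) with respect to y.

-3*exp(-3*y)*sin(4*y)/25 - 4*exp(-3*y)*cos(4*y)/25 + C

Let I denote the integral. Integrate by parts with u = sin(4*y), dv = exp(-3*y) dy, so v = -exp(-3*y)/3: I = -exp(-3*y)*sin(4*y)/3 + (4/3)·∫ exp(-3*y)*cos(4*y) dy.
Apply parts again with u = cos(4*y), dv = exp(-3*y) dy: ∫ exp(-3*y)*cos(4*y) dy = -exp(-3*y)*cos(4*y)/3 − (4/3)·I. Substituting back brings back I: I = -exp(-3*y)*sin(4*y)/3 - 4*exp(-3*y)*cos(4*y)/9 − (16/9)·I.
Solving for I: (1 + 16/9)·I equals the remaining terms, so I = (9/25)·(-exp(-3*y)*sin(4*y)/3 - 4*exp(-3*y)*cos(4*y)/9).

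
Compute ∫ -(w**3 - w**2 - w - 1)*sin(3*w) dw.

Use integration by parts with u = w**3 - w**2 - w - 1, dv = -sin(3*w) dw, so v = cos(3*w)/3.
Apply parts 3 times (tabular method): alternate signs, differentiate u down to 0, integrate dv up.

w**3*cos(3*w)/3 - w**2*sin(3*w)/3 - w**2*cos(3*w)/3 + 2*w*sin(3*w)/9 - 5*w*cos(3*w)/9 + 5*sin(3*w)/27 - 7*cos(3*w)/27 + C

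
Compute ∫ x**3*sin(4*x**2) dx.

-x**2*cos(4*x**2)/8 + sin(4*x**2)/32 + C

Let u = x², du = 2x dx; rewrite as (1/2)∫ u^1·sin(4u) du.
Now integrate by parts 1 time.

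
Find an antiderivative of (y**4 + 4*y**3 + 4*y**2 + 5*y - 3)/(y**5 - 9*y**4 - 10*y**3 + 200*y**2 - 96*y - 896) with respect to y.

4001*log(y - 7)/891 - 12233*log(y - 4)/3456 + 13*log(y + 2)/648 + 41*log(y + 4)/1408 + 593/(144*y - 576) + C

Factor the denominator: (y - 7)*(y - 4)**2*(y + 2)*(y + 4).
Partial-fraction decomposition: 41/(1408*(y + 4)) + 13/(648*(y + 2)) - 12233/(3456*(y - 4)) - 593/(144*(y - 4)**2) + 4001/(891*(y - 7)).
Integrate each term; A/(y−a) gives A·log|y−a|; A/(y−a)² gives −A/(y−a).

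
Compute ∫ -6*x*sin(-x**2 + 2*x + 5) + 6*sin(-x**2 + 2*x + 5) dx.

-3*cos(-x**2 + 2*x + 5) + C

Let u = x**2 - 2*x - 5, so du = (2*x - 2) dx.
Rewriting, the integral becomes 3·∫ sin(u) du = 3·-cos(u).
Substituting back, u = x**2 - 2*x - 5.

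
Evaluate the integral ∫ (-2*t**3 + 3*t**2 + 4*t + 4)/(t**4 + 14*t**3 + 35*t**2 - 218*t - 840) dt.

Factor the denominator: (t - 4)*(t + 5)*(t + 6)*(t + 7).
Partial-fraction decomposition: -809/(22*(t + 7)) + 52/(t + 6) - 103/(6*(t + 5)) - 2/(33*(t - 4)).
Integrate each term: A/(t−a) contributes A·log|t−a|.

-2*log(t - 4)/33 - 103*log(t + 5)/6 + 52*log(t + 6) - 809*log(t + 7)/22 + C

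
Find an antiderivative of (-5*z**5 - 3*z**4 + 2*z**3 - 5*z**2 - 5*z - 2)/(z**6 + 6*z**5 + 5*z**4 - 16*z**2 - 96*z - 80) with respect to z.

Factor the denominator: (z - 2)*(z + 1)*(z + 2)*(z + 5)*(z**2 + 4).
Partial-fraction decomposition: -3*(z - 26)/(40*(z**2 + 4)) - 11/(2*(z + 5)) + 7/(8*(z + 2)) + 1/(30*(z + 1)) - 1/(3*(z - 2)).
Integrate each term; A/(z−a) gives A·log|z−a|; the (Bz+D)/(z²+p²) term gives a log and an atan.

-log(z - 2)/3 + log(z + 1)/30 + 7*log(z + 2)/8 - 11*log(z + 5)/2 - 3*log(z**2 + 4)/80 + 39*atan(z/2)/40 + C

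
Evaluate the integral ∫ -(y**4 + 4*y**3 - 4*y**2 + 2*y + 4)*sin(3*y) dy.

Use integration by parts with u = y**4 + 4*y**3 - 4*y**2 + 2*y + 4, dv = -sin(3*y) dy, so v = cos(3*y)/3.
Apply parts 4 times (tabular method): alternate signs, differentiate u down to 0, integrate dv up.

y**4*cos(3*y)/3 - 4*y**3*sin(3*y)/9 + 4*y**3*cos(3*y)/3 - 4*y**2*sin(3*y)/3 - 16*y**2*cos(3*y)/9 + 32*y*sin(3*y)/27 - 2*y*cos(3*y)/9 + 2*sin(3*y)/27 + 140*cos(3*y)/81 + C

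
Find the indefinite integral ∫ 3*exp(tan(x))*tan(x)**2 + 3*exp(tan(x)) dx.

Let u = tan(x), so du = (tan(x)**2 + 1) dx.
Rewriting, the integral becomes 3·∫ e^u du = 3·e^u.
Substituting back, u = tan(x).

3*exp(tan(x)) + C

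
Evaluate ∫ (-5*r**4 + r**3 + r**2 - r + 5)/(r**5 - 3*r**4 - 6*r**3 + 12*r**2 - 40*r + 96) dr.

Factor the denominator: (r - 4)*(r - 2)*(r + 3)*(r**2 + 4).
Partial-fraction decomposition: -(643*r + 1282)/(1040*(r**2 + 4)) - 83/(91*(r + 3)) + 13/(16*(r - 2)) - 1199/(280*(r - 4)).
Integrate each term; A/(r−a) gives A·log|r−a|; the (Br+D)/(r²+p²) term gives a log and an atan.

-1199*log(r - 4)/280 + 13*log(r - 2)/16 - 83*log(r + 3)/91 - 643*log(r**2 + 4)/2080 - 641*atan(r/2)/1040 + C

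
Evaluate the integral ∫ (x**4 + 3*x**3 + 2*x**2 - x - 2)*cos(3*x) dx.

x**4*sin(3*x)/3 + x**3*sin(3*x) + 4*x**3*cos(3*x)/9 + 2*x**2*sin(3*x)/9 + x**2*cos(3*x) - x*sin(3*x) + 4*x*cos(3*x)/27 - 58*sin(3*x)/81 - cos(3*x)/3 + C

Use integration by parts with u = x**4 + 3*x**3 + 2*x**2 - x - 2, dv = cos(3*x) dx, so v = sin(3*x)/3.
Apply parts 4 times (tabular method): alternate signs, differentiate u down to 0, integrate dv up.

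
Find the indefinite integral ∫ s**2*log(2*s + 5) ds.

s**3*log(2*s + 5)/3 - s**3/9 + 5*s**2/12 - 25*s/12 + 125*log(2*s + 5)/24 + C

Use integration by parts with u = log(2*s + 5), dv = s**2 ds.
Then du = 2/(2*s + 5) ds and v = s**3/3.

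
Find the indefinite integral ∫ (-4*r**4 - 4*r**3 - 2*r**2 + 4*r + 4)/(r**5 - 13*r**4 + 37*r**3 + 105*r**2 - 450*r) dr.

Factor the denominator: r*(r - 6)*(r - 5)**2*(r + 3).
Partial-fraction decomposition: -121/(864*(r + 3)) + 87171/(800*(r - 5)) + 1513/(20*(r - 5)**2) - 3046/(27*(r - 6)) - 2/(225*r).
Integrate each term; A/(r−a) gives A·log|r−a|; A/(r−a)² gives −A/(r−a).

-2*log(r)/225 - 3046*log(r - 6)/27 + 87171*log(r - 5)/800 - 121*log(r + 3)/864 - 1513/(20*r - 100) + C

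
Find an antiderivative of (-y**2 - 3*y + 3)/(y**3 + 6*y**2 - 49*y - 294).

Factor the denominator: (y - 7)*(y + 6)*(y + 7).
Partial-fraction decomposition: -25/(14*(y + 7)) + 15/(13*(y + 6)) - 67/(182*(y - 7)).
Integrate each term: A/(y−a) contributes A·log|y−a|.

-67*log(y - 7)/182 + 15*log(y + 6)/13 - 25*log(y + 7)/14 + C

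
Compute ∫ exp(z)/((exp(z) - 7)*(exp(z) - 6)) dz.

Let u = e^z, du = e^z dz.
The integral becomes ∫ du/((u-6)(u-7)); decompose into partial fractions.

log(exp(z) - 7) - log(exp(z) - 6) + C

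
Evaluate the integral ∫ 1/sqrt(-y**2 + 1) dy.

asin(y) + C

Substitute y = sin(θ), so dy = cos(θ) dθ and the radical becomes sqrt(-y**2 + 1) = cos(θ) by the Pythagorean identity.
Integrate the resulting trig expression in θ, then back-substitute θ = asin(y), sin(θ) = y, cos(θ) = sqrt(-y**2 + 1) (absorbing any constant into C).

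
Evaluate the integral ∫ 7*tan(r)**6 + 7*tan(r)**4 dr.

7*tan(r)**5/5 + C

Let u = tan(r), so du = (tan(r)**2 + 1) dr.
Rewriting, the integral becomes 7·∫ u^4 du = 7·u^5/5.
Substituting back, u = tan(r).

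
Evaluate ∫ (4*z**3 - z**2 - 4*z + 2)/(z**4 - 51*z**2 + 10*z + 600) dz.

19174*log(z - 5)/9801 - 127*log(z + 4)/81 + 437*log(z + 6)/121 - 457/(99*z - 495) + C

Factor the denominator: (z - 5)**2*(z + 4)*(z + 6).
Partial-fraction decomposition: 437/(121*(z + 6)) - 127/(81*(z + 4)) + 19174/(9801*(z - 5)) + 457/(99*(z - 5)**2).
Integrate each term; A/(z−a) gives A·log|z−a|; A/(z−a)² gives −A/(z−a).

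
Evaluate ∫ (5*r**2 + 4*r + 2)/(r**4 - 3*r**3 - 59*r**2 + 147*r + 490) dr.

Factor the denominator: (r - 7)*(r - 5)*(r + 2)*(r + 7).
Partial-fraction decomposition: -73/(280*(r + 7)) + 2/(45*(r + 2)) - 7/(8*(r - 5)) + 275/(252*(r - 7)).
Integrate each term: A/(r−a) contributes A·log|r−a|.

275*log(r - 7)/252 - 7*log(r - 5)/8 + 2*log(r + 2)/45 - 73*log(r + 7)/280 + C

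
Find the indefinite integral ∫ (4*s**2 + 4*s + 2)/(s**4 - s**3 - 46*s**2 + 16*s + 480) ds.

Factor the denominator: (s - 6)*(s - 4)*(s + 4)*(s + 5).
Partial-fraction decomposition: -82/(99*(s + 5)) + 5/(8*(s + 4)) - 41/(72*(s - 4)) + 17/(22*(s - 6)).
Integrate each term: A/(s−a) contributes A·log|s−a|.

17*log(s - 6)/22 - 41*log(s - 4)/72 + 5*log(s + 4)/8 - 82*log(s + 5)/99 + C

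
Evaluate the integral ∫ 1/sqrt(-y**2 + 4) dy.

asin(y/2) + C

Substitute y = 2·sin(θ), so dy = 2·cos(θ) dθ and the radical becomes sqrt(-y**2 + 4) = 2·cos(θ) by the Pythagorean identity.
Integrate the resulting trig expression in θ, then back-substitute θ = asin(y/2), sin(θ) = y/2, cos(θ) = sqrt(-y**2 + 4)/2 (absorbing any constant into C).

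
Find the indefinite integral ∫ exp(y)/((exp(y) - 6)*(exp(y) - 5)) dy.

log(exp(y) - 6) - log(exp(y) - 5) + C

Let u = e^y, du = e^y dy.
The integral becomes ∫ du/((u-5)(u-6)); decompose into partial fractions.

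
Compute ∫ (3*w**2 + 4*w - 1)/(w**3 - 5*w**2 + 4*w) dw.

-log(w)/4 + 21*log(w - 4)/4 - 2*log(w - 1) + C

Factor the denominator: w*(w - 4)*(w - 1).
Partial-fraction decomposition: -2/(w - 1) + 21/(4*(w - 4)) - 1/(4*w).
Integrate each term: A/(w−a) contributes A·log|w−a|.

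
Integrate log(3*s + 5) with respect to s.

Use integration by parts with u = log(3*s + 5), dv = ds.
Then du = 3/(3*s + 5) ds and v = s.

s*log(3*s + 5) - s + 5*log(3*s + 5)/3 + C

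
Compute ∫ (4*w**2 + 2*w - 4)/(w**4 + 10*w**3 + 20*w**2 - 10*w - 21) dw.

Factor the denominator: (w - 1)*(w + 1)*(w + 3)*(w + 7).
Partial-fraction decomposition: -89/(96*(w + 7)) + 13/(16*(w + 3)) + 1/(12*(w + 1)) + 1/(32*(w - 1)).
Integrate each term: A/(w−a) contributes A·log|w−a|.

log(w - 1)/32 + log(w + 1)/12 + 13*log(w + 3)/16 - 89*log(w + 7)/96 + C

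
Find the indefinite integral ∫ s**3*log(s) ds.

Use integration by parts with u = log(s), dv = s**3 ds.
Then du = 1/s ds and v = s**4/4.

s**4*log(s)/4 - s**4/16 + C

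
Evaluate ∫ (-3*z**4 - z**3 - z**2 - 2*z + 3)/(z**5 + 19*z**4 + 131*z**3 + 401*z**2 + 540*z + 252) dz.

log(z + 1)/30 + 37*log(z + 2)/20 - 9*log(z + 3) + 1231*log(z + 6)/20 - 1723*log(z + 7)/30 + C

Factor the denominator: (z + 1)*(z + 2)*(z + 3)*(z + 6)*(z + 7).
Partial-fraction decomposition: -1723/(30*(z + 7)) + 1231/(20*(z + 6)) - 9/(z + 3) + 37/(20*(z + 2)) + 1/(30*(z + 1)).
Integrate each term: A/(z−a) contributes A·log|z−a|.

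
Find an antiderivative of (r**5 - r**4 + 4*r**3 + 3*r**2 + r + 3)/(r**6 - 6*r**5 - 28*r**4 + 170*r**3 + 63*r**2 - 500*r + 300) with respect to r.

Factor the denominator: (r - 6)*(r - 5)*(r - 1)**2*(r + 2)*(r + 5).
Partial-fraction decomposition: 4177/(11880*(r + 5)) - 67/(1512*(r + 2)) + 389/(7200*(r - 1)) + 11/(360*(r - 1)**2) - 3083/(1120*(r - 5)) + 7461/(2200*(r - 6)).
Integrate each term; A/(r−a) gives A·log|r−a|; A/(r−a)² gives −A/(r−a).

7461*log(r - 6)/2200 - 3083*log(r - 5)/1120 + 389*log(r - 1)/7200 - 67*log(r + 2)/1512 + 4177*log(r + 5)/11880 - 11/(360*r - 360) + C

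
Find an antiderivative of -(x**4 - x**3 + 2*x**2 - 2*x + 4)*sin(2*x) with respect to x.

Use integration by parts with u = x**4 - x**3 + 2*x**2 - 2*x + 4, dv = -sin(2*x) dx, so v = cos(2*x)/2.
Apply parts 4 times (tabular method): alternate signs, differentiate u down to 0, integrate dv up.

x**4*cos(2*x)/2 - x**3*sin(2*x) - x**3*cos(2*x)/2 + 3*x**2*sin(2*x)/4 - x**2*cos(2*x)/2 + x*sin(2*x)/2 - x*cos(2*x)/4 + sin(2*x)/8 + 9*cos(2*x)/4 + C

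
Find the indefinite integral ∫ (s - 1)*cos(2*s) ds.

Use integration by parts with u = s - 1, dv = cos(2*s) ds, so v = sin(2*s)/2.
Apply parts 1 times (tabular method): alternate signs, differentiate u down to 0, integrate dv up.

s*sin(2*s)/2 - sin(2*s)/2 + cos(2*s)/4 + C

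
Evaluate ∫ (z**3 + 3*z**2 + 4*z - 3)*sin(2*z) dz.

Use integration by parts with u = z**3 + 3*z**2 + 4*z - 3, dv = sin(2*z) dz, so v = -cos(2*z)/2.
Apply parts 3 times (tabular method): alternate signs, differentiate u down to 0, integrate dv up.

-z**3*cos(2*z)/2 + 3*z**2*sin(2*z)/4 - 3*z**2*cos(2*z)/2 + 3*z*sin(2*z)/2 - 5*z*cos(2*z)/4 + 5*sin(2*z)/8 + 9*cos(2*z)/4 + C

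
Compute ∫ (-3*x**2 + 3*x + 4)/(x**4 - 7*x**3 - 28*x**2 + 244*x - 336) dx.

-122*log(x - 7)/195 + 8*log(x - 4)/15 - log(x - 2)/40 + 61*log(x + 6)/520 + C

Factor the denominator: (x - 7)*(x - 4)*(x - 2)*(x + 6).
Partial-fraction decomposition: 61/(520*(x + 6)) - 1/(40*(x - 2)) + 8/(15*(x - 4)) - 122/(195*(x - 7)).
Integrate each term: A/(x−a) contributes A·log|x−a|.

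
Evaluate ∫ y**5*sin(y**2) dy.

Let u = y², du = 2y dy; rewrite as (1/2)∫ u^2·sin(1u) du.
Now integrate by parts 2 times.

-y**4*cos(y**2)/2 + y**2*sin(y**2) + cos(y**2) + C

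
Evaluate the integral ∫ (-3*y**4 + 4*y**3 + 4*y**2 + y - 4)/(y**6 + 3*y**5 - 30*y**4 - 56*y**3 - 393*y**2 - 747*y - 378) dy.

Factor the denominator: (y - 6)*(y + 1)**2*(y + 7)*(y**2 + 9).
Partial-fraction decomposition: -(2239*y + 3786)/(13050*(y**2 + 9)) + 4195/(13572*(y + 7)) - 1637/(44100*(y + 1)) + 2/(105*(y + 1)**2) - 2878/(28665*(y - 6)).
Integrate each term; A/(y−a) gives A·log|y−a|; the (By+D)/(y²+p²) term gives a log and an atan.

-2878*log(y - 6)/28665 - 1637*log(y + 1)/44100 + 4195*log(y + 7)/13572 - 2239*log(y**2 + 9)/26100 - 631*atan(y/3)/6525 - 2/(105*y + 105) + C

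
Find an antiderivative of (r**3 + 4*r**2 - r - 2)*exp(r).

(r**3 + r**2 - 3*r + 1)*exp(r) + C

Use integration by parts with u = r**3 + 4*r**2 - r - 2, dv = exp(r) dr, so v = exp(r).
Apply parts 3 times (tabular method): alternate signs, differentiate u down to 0, integrate dv up.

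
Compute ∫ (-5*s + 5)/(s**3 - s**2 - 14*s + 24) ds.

-10*log(s - 3)/7 + 5*log(s - 2)/6 + 25*log(s + 4)/42 + C

Factor the denominator: (s - 3)*(s - 2)*(s + 4).
Partial-fraction decomposition: 25/(42*(s + 4)) + 5/(6*(s - 2)) - 10/(7*(s - 3)).
Integrate each term: A/(s−a) contributes A·log|s−a|.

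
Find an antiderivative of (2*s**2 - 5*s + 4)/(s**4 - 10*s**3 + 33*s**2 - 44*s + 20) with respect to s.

29*log(s - 5)/36 - 5*log(s - 2)/9 - log(s - 1)/4 + 2/(3*s - 6) + C

Factor the denominator: (s - 5)*(s - 2)**2*(s - 1).
Partial-fraction decomposition: -1/(4*(s - 1)) - 5/(9*(s - 2)) - 2/(3*(s - 2)**2) + 29/(36*(s - 5)).
Integrate each term; A/(s−a) gives A·log|s−a|; A/(s−a)² gives −A/(s−a).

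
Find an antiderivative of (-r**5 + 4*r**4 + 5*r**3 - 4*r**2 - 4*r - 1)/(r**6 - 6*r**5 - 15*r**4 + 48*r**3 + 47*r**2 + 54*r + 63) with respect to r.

Factor the denominator: (r - 7)*(r - 3)*(r + 1)*(r + 3)*(r**2 + 1).
Partial-fraction decomposition: -(61*r + 2)/(500*(r**2 + 1)) - 407/(1200*(r + 3)) - 1/(128*(r + 1)) - 167/(960*(r - 3)) - 5713/(16000*(r - 7)).
Integrate each term; A/(r−a) gives A·log|r−a|; the (Br+D)/(r²+p²) term gives a log and an atan.

-5713*log(r - 7)/16000 - 167*log(r - 3)/960 - log(r + 1)/128 - 407*log(r + 3)/1200 - 61*log(r**2 + 1)/1000 - atan(r)/250 + C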